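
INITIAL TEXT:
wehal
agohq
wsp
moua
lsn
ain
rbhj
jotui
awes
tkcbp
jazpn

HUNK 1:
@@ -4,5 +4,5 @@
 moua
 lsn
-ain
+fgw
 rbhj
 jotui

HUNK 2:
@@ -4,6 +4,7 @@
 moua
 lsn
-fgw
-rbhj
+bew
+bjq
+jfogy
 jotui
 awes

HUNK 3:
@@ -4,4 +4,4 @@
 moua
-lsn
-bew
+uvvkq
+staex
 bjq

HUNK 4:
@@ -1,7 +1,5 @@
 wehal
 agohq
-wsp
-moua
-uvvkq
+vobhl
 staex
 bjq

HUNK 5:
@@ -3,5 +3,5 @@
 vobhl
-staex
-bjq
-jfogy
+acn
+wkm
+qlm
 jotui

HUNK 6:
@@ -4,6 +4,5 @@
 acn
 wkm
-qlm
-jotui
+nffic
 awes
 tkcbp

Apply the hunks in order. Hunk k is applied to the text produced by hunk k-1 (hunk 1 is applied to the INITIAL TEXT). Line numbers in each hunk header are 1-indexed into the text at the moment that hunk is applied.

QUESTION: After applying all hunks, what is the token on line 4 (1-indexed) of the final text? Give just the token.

Answer: acn

Derivation:
Hunk 1: at line 4 remove [ain] add [fgw] -> 11 lines: wehal agohq wsp moua lsn fgw rbhj jotui awes tkcbp jazpn
Hunk 2: at line 4 remove [fgw,rbhj] add [bew,bjq,jfogy] -> 12 lines: wehal agohq wsp moua lsn bew bjq jfogy jotui awes tkcbp jazpn
Hunk 3: at line 4 remove [lsn,bew] add [uvvkq,staex] -> 12 lines: wehal agohq wsp moua uvvkq staex bjq jfogy jotui awes tkcbp jazpn
Hunk 4: at line 1 remove [wsp,moua,uvvkq] add [vobhl] -> 10 lines: wehal agohq vobhl staex bjq jfogy jotui awes tkcbp jazpn
Hunk 5: at line 3 remove [staex,bjq,jfogy] add [acn,wkm,qlm] -> 10 lines: wehal agohq vobhl acn wkm qlm jotui awes tkcbp jazpn
Hunk 6: at line 4 remove [qlm,jotui] add [nffic] -> 9 lines: wehal agohq vobhl acn wkm nffic awes tkcbp jazpn
Final line 4: acn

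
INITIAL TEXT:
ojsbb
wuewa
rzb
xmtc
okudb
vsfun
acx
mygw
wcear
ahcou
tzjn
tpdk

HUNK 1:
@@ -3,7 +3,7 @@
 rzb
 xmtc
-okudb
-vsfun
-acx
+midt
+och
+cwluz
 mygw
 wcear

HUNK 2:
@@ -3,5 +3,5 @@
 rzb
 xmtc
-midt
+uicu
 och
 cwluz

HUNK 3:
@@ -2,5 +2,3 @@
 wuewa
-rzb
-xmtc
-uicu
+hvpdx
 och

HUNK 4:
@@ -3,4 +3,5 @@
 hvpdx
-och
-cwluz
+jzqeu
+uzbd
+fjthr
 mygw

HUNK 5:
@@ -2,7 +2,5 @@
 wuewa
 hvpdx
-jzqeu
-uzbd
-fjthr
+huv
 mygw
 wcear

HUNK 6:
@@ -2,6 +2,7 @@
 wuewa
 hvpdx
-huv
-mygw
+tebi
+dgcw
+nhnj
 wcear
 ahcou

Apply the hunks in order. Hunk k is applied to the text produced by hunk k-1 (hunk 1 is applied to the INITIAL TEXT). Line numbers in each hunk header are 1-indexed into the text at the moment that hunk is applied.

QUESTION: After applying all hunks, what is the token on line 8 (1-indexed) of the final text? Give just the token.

Hunk 1: at line 3 remove [okudb,vsfun,acx] add [midt,och,cwluz] -> 12 lines: ojsbb wuewa rzb xmtc midt och cwluz mygw wcear ahcou tzjn tpdk
Hunk 2: at line 3 remove [midt] add [uicu] -> 12 lines: ojsbb wuewa rzb xmtc uicu och cwluz mygw wcear ahcou tzjn tpdk
Hunk 3: at line 2 remove [rzb,xmtc,uicu] add [hvpdx] -> 10 lines: ojsbb wuewa hvpdx och cwluz mygw wcear ahcou tzjn tpdk
Hunk 4: at line 3 remove [och,cwluz] add [jzqeu,uzbd,fjthr] -> 11 lines: ojsbb wuewa hvpdx jzqeu uzbd fjthr mygw wcear ahcou tzjn tpdk
Hunk 5: at line 2 remove [jzqeu,uzbd,fjthr] add [huv] -> 9 lines: ojsbb wuewa hvpdx huv mygw wcear ahcou tzjn tpdk
Hunk 6: at line 2 remove [huv,mygw] add [tebi,dgcw,nhnj] -> 10 lines: ojsbb wuewa hvpdx tebi dgcw nhnj wcear ahcou tzjn tpdk
Final line 8: ahcou

Answer: ahcou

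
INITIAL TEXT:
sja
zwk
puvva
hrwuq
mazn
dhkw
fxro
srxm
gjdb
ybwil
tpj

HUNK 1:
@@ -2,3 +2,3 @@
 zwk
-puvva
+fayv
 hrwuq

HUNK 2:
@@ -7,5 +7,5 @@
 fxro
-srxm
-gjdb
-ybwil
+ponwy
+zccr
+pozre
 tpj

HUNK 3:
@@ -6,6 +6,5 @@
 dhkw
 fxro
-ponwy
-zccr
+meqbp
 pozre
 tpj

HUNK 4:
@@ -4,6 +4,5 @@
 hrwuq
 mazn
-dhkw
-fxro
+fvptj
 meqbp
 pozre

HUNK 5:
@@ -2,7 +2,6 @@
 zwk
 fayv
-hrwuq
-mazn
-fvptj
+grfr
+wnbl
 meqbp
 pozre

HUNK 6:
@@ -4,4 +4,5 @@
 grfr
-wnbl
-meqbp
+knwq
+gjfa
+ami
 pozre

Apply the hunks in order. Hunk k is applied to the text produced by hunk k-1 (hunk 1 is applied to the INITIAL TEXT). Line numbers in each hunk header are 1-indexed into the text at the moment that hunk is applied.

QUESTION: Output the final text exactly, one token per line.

Answer: sja
zwk
fayv
grfr
knwq
gjfa
ami
pozre
tpj

Derivation:
Hunk 1: at line 2 remove [puvva] add [fayv] -> 11 lines: sja zwk fayv hrwuq mazn dhkw fxro srxm gjdb ybwil tpj
Hunk 2: at line 7 remove [srxm,gjdb,ybwil] add [ponwy,zccr,pozre] -> 11 lines: sja zwk fayv hrwuq mazn dhkw fxro ponwy zccr pozre tpj
Hunk 3: at line 6 remove [ponwy,zccr] add [meqbp] -> 10 lines: sja zwk fayv hrwuq mazn dhkw fxro meqbp pozre tpj
Hunk 4: at line 4 remove [dhkw,fxro] add [fvptj] -> 9 lines: sja zwk fayv hrwuq mazn fvptj meqbp pozre tpj
Hunk 5: at line 2 remove [hrwuq,mazn,fvptj] add [grfr,wnbl] -> 8 lines: sja zwk fayv grfr wnbl meqbp pozre tpj
Hunk 6: at line 4 remove [wnbl,meqbp] add [knwq,gjfa,ami] -> 9 lines: sja zwk fayv grfr knwq gjfa ami pozre tpj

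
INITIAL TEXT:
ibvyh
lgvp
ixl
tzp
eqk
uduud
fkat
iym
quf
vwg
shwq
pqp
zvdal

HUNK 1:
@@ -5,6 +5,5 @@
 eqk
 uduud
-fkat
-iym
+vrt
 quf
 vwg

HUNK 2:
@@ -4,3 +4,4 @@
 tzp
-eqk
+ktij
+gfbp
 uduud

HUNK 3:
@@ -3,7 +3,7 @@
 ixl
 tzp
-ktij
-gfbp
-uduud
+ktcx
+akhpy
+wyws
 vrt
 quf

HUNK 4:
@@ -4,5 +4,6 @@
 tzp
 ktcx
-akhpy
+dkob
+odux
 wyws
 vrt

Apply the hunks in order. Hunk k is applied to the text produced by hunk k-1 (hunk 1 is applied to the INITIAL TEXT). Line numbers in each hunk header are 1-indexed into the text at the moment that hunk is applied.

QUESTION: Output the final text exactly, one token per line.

Hunk 1: at line 5 remove [fkat,iym] add [vrt] -> 12 lines: ibvyh lgvp ixl tzp eqk uduud vrt quf vwg shwq pqp zvdal
Hunk 2: at line 4 remove [eqk] add [ktij,gfbp] -> 13 lines: ibvyh lgvp ixl tzp ktij gfbp uduud vrt quf vwg shwq pqp zvdal
Hunk 3: at line 3 remove [ktij,gfbp,uduud] add [ktcx,akhpy,wyws] -> 13 lines: ibvyh lgvp ixl tzp ktcx akhpy wyws vrt quf vwg shwq pqp zvdal
Hunk 4: at line 4 remove [akhpy] add [dkob,odux] -> 14 lines: ibvyh lgvp ixl tzp ktcx dkob odux wyws vrt quf vwg shwq pqp zvdal

Answer: ibvyh
lgvp
ixl
tzp
ktcx
dkob
odux
wyws
vrt
quf
vwg
shwq
pqp
zvdal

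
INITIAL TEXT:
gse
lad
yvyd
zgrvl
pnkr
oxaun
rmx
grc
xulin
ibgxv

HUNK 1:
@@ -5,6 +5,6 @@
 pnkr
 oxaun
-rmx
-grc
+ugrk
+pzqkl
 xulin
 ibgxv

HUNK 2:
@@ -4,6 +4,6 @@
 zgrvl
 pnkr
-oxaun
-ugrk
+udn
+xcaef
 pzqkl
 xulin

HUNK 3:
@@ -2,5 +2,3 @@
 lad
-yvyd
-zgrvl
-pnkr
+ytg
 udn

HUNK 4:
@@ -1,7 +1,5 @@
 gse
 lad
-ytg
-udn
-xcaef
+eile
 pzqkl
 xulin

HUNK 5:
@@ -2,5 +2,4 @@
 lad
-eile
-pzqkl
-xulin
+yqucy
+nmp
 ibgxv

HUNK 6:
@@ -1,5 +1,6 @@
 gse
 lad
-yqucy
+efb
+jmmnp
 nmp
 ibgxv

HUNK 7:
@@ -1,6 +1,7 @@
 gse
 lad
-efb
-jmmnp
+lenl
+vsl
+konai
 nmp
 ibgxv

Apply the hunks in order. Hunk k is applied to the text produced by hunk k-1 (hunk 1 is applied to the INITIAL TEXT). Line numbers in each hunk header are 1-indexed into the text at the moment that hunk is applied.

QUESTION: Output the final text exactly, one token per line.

Answer: gse
lad
lenl
vsl
konai
nmp
ibgxv

Derivation:
Hunk 1: at line 5 remove [rmx,grc] add [ugrk,pzqkl] -> 10 lines: gse lad yvyd zgrvl pnkr oxaun ugrk pzqkl xulin ibgxv
Hunk 2: at line 4 remove [oxaun,ugrk] add [udn,xcaef] -> 10 lines: gse lad yvyd zgrvl pnkr udn xcaef pzqkl xulin ibgxv
Hunk 3: at line 2 remove [yvyd,zgrvl,pnkr] add [ytg] -> 8 lines: gse lad ytg udn xcaef pzqkl xulin ibgxv
Hunk 4: at line 1 remove [ytg,udn,xcaef] add [eile] -> 6 lines: gse lad eile pzqkl xulin ibgxv
Hunk 5: at line 2 remove [eile,pzqkl,xulin] add [yqucy,nmp] -> 5 lines: gse lad yqucy nmp ibgxv
Hunk 6: at line 1 remove [yqucy] add [efb,jmmnp] -> 6 lines: gse lad efb jmmnp nmp ibgxv
Hunk 7: at line 1 remove [efb,jmmnp] add [lenl,vsl,konai] -> 7 lines: gse lad lenl vsl konai nmp ibgxv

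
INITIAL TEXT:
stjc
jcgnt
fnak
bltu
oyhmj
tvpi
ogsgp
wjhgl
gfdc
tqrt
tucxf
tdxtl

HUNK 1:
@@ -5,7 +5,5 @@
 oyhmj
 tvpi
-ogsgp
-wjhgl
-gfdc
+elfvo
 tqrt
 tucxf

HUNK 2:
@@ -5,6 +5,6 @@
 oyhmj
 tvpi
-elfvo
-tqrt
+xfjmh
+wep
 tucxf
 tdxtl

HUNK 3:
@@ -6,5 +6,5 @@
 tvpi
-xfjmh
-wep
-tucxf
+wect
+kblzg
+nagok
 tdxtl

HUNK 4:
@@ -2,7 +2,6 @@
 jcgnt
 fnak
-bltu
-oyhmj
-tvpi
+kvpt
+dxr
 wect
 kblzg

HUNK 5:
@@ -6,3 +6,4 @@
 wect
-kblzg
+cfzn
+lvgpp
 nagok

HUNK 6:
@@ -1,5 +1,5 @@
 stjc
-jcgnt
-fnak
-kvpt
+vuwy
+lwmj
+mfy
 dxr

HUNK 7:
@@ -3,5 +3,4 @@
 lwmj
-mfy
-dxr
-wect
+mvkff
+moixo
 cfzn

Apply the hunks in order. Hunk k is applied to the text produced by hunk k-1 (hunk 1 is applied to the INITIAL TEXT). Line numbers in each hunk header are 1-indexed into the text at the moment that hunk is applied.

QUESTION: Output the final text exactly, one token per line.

Hunk 1: at line 5 remove [ogsgp,wjhgl,gfdc] add [elfvo] -> 10 lines: stjc jcgnt fnak bltu oyhmj tvpi elfvo tqrt tucxf tdxtl
Hunk 2: at line 5 remove [elfvo,tqrt] add [xfjmh,wep] -> 10 lines: stjc jcgnt fnak bltu oyhmj tvpi xfjmh wep tucxf tdxtl
Hunk 3: at line 6 remove [xfjmh,wep,tucxf] add [wect,kblzg,nagok] -> 10 lines: stjc jcgnt fnak bltu oyhmj tvpi wect kblzg nagok tdxtl
Hunk 4: at line 2 remove [bltu,oyhmj,tvpi] add [kvpt,dxr] -> 9 lines: stjc jcgnt fnak kvpt dxr wect kblzg nagok tdxtl
Hunk 5: at line 6 remove [kblzg] add [cfzn,lvgpp] -> 10 lines: stjc jcgnt fnak kvpt dxr wect cfzn lvgpp nagok tdxtl
Hunk 6: at line 1 remove [jcgnt,fnak,kvpt] add [vuwy,lwmj,mfy] -> 10 lines: stjc vuwy lwmj mfy dxr wect cfzn lvgpp nagok tdxtl
Hunk 7: at line 3 remove [mfy,dxr,wect] add [mvkff,moixo] -> 9 lines: stjc vuwy lwmj mvkff moixo cfzn lvgpp nagok tdxtl

Answer: stjc
vuwy
lwmj
mvkff
moixo
cfzn
lvgpp
nagok
tdxtl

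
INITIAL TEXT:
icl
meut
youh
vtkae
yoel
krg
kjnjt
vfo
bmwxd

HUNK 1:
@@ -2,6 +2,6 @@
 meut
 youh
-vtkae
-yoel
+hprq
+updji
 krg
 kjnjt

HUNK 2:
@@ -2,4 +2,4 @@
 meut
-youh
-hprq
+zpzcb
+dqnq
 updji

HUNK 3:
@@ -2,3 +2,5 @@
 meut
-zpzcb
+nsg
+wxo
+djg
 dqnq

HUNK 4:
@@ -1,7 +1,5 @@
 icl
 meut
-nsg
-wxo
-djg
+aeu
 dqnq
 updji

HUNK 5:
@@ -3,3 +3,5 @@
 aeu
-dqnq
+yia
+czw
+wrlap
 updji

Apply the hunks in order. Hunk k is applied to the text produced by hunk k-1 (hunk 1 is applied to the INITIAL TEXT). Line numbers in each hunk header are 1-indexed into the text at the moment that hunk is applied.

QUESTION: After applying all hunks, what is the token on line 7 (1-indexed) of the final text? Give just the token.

Answer: updji

Derivation:
Hunk 1: at line 2 remove [vtkae,yoel] add [hprq,updji] -> 9 lines: icl meut youh hprq updji krg kjnjt vfo bmwxd
Hunk 2: at line 2 remove [youh,hprq] add [zpzcb,dqnq] -> 9 lines: icl meut zpzcb dqnq updji krg kjnjt vfo bmwxd
Hunk 3: at line 2 remove [zpzcb] add [nsg,wxo,djg] -> 11 lines: icl meut nsg wxo djg dqnq updji krg kjnjt vfo bmwxd
Hunk 4: at line 1 remove [nsg,wxo,djg] add [aeu] -> 9 lines: icl meut aeu dqnq updji krg kjnjt vfo bmwxd
Hunk 5: at line 3 remove [dqnq] add [yia,czw,wrlap] -> 11 lines: icl meut aeu yia czw wrlap updji krg kjnjt vfo bmwxd
Final line 7: updji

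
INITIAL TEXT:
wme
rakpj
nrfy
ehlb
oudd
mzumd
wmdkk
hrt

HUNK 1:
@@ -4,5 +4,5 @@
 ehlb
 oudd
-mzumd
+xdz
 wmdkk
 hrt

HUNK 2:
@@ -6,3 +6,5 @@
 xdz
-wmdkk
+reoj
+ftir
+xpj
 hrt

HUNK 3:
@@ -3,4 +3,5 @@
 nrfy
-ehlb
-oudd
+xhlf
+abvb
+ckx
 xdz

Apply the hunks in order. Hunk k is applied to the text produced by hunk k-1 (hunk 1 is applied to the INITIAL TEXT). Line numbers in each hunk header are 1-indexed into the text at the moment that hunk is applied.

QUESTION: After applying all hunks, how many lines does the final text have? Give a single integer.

Hunk 1: at line 4 remove [mzumd] add [xdz] -> 8 lines: wme rakpj nrfy ehlb oudd xdz wmdkk hrt
Hunk 2: at line 6 remove [wmdkk] add [reoj,ftir,xpj] -> 10 lines: wme rakpj nrfy ehlb oudd xdz reoj ftir xpj hrt
Hunk 3: at line 3 remove [ehlb,oudd] add [xhlf,abvb,ckx] -> 11 lines: wme rakpj nrfy xhlf abvb ckx xdz reoj ftir xpj hrt
Final line count: 11

Answer: 11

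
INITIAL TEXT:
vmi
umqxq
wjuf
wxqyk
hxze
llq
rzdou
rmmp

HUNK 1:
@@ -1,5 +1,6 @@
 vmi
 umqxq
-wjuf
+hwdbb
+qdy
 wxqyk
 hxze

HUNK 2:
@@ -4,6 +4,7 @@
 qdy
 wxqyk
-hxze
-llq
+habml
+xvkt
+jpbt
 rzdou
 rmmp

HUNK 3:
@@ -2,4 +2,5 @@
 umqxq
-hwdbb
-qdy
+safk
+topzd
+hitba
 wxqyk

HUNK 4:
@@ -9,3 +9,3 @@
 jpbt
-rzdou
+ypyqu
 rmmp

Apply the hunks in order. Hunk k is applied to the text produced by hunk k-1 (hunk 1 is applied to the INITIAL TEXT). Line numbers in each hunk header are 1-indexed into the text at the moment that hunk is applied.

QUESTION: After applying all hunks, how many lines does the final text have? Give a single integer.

Answer: 11

Derivation:
Hunk 1: at line 1 remove [wjuf] add [hwdbb,qdy] -> 9 lines: vmi umqxq hwdbb qdy wxqyk hxze llq rzdou rmmp
Hunk 2: at line 4 remove [hxze,llq] add [habml,xvkt,jpbt] -> 10 lines: vmi umqxq hwdbb qdy wxqyk habml xvkt jpbt rzdou rmmp
Hunk 3: at line 2 remove [hwdbb,qdy] add [safk,topzd,hitba] -> 11 lines: vmi umqxq safk topzd hitba wxqyk habml xvkt jpbt rzdou rmmp
Hunk 4: at line 9 remove [rzdou] add [ypyqu] -> 11 lines: vmi umqxq safk topzd hitba wxqyk habml xvkt jpbt ypyqu rmmp
Final line count: 11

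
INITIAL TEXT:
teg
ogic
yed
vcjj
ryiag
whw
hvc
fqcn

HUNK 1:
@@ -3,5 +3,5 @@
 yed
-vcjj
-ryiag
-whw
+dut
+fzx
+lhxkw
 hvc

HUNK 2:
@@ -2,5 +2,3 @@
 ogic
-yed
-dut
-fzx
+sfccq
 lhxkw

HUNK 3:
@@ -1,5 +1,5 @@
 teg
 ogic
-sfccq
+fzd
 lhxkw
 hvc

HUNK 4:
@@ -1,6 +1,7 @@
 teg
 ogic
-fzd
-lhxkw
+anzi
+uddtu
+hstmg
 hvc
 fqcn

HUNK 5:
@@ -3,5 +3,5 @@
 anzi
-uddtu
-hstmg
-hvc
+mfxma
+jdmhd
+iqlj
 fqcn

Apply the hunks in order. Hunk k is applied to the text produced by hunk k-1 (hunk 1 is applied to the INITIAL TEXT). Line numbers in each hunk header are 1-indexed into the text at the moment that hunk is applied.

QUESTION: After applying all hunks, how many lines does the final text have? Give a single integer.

Answer: 7

Derivation:
Hunk 1: at line 3 remove [vcjj,ryiag,whw] add [dut,fzx,lhxkw] -> 8 lines: teg ogic yed dut fzx lhxkw hvc fqcn
Hunk 2: at line 2 remove [yed,dut,fzx] add [sfccq] -> 6 lines: teg ogic sfccq lhxkw hvc fqcn
Hunk 3: at line 1 remove [sfccq] add [fzd] -> 6 lines: teg ogic fzd lhxkw hvc fqcn
Hunk 4: at line 1 remove [fzd,lhxkw] add [anzi,uddtu,hstmg] -> 7 lines: teg ogic anzi uddtu hstmg hvc fqcn
Hunk 5: at line 3 remove [uddtu,hstmg,hvc] add [mfxma,jdmhd,iqlj] -> 7 lines: teg ogic anzi mfxma jdmhd iqlj fqcn
Final line count: 7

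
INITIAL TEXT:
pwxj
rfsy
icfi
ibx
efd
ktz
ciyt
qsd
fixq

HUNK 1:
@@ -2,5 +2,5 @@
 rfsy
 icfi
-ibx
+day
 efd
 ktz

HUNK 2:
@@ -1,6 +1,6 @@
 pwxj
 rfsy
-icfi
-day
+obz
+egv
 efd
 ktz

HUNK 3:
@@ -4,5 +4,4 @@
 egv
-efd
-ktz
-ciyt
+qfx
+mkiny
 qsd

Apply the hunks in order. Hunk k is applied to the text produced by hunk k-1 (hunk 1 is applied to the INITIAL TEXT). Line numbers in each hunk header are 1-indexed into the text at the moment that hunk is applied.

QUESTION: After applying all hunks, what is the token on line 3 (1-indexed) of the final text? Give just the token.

Answer: obz

Derivation:
Hunk 1: at line 2 remove [ibx] add [day] -> 9 lines: pwxj rfsy icfi day efd ktz ciyt qsd fixq
Hunk 2: at line 1 remove [icfi,day] add [obz,egv] -> 9 lines: pwxj rfsy obz egv efd ktz ciyt qsd fixq
Hunk 3: at line 4 remove [efd,ktz,ciyt] add [qfx,mkiny] -> 8 lines: pwxj rfsy obz egv qfx mkiny qsd fixq
Final line 3: obz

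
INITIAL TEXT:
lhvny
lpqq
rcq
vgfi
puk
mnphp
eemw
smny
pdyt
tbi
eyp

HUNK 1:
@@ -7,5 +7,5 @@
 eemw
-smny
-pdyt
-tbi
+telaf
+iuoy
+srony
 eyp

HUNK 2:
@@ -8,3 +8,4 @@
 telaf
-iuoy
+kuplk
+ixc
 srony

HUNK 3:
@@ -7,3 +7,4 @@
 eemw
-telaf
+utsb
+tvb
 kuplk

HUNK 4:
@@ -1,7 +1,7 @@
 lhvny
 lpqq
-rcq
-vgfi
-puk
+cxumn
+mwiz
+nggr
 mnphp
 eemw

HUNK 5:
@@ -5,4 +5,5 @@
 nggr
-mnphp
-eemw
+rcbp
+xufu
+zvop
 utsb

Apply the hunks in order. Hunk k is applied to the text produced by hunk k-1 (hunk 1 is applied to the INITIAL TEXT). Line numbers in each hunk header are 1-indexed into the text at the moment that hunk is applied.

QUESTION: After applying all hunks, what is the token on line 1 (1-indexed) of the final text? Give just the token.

Hunk 1: at line 7 remove [smny,pdyt,tbi] add [telaf,iuoy,srony] -> 11 lines: lhvny lpqq rcq vgfi puk mnphp eemw telaf iuoy srony eyp
Hunk 2: at line 8 remove [iuoy] add [kuplk,ixc] -> 12 lines: lhvny lpqq rcq vgfi puk mnphp eemw telaf kuplk ixc srony eyp
Hunk 3: at line 7 remove [telaf] add [utsb,tvb] -> 13 lines: lhvny lpqq rcq vgfi puk mnphp eemw utsb tvb kuplk ixc srony eyp
Hunk 4: at line 1 remove [rcq,vgfi,puk] add [cxumn,mwiz,nggr] -> 13 lines: lhvny lpqq cxumn mwiz nggr mnphp eemw utsb tvb kuplk ixc srony eyp
Hunk 5: at line 5 remove [mnphp,eemw] add [rcbp,xufu,zvop] -> 14 lines: lhvny lpqq cxumn mwiz nggr rcbp xufu zvop utsb tvb kuplk ixc srony eyp
Final line 1: lhvny

Answer: lhvny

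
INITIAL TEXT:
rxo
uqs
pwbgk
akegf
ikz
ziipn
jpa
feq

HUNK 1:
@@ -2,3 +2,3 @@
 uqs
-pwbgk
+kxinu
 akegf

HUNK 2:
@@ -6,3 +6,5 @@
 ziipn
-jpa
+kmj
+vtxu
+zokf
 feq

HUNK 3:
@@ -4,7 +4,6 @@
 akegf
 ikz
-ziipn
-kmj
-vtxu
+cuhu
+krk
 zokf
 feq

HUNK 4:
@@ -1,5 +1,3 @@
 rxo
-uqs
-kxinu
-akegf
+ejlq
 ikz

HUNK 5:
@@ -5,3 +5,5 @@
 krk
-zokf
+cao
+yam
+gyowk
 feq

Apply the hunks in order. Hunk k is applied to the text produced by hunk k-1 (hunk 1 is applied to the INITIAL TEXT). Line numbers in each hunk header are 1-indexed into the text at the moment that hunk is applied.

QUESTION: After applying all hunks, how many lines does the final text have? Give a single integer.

Hunk 1: at line 2 remove [pwbgk] add [kxinu] -> 8 lines: rxo uqs kxinu akegf ikz ziipn jpa feq
Hunk 2: at line 6 remove [jpa] add [kmj,vtxu,zokf] -> 10 lines: rxo uqs kxinu akegf ikz ziipn kmj vtxu zokf feq
Hunk 3: at line 4 remove [ziipn,kmj,vtxu] add [cuhu,krk] -> 9 lines: rxo uqs kxinu akegf ikz cuhu krk zokf feq
Hunk 4: at line 1 remove [uqs,kxinu,akegf] add [ejlq] -> 7 lines: rxo ejlq ikz cuhu krk zokf feq
Hunk 5: at line 5 remove [zokf] add [cao,yam,gyowk] -> 9 lines: rxo ejlq ikz cuhu krk cao yam gyowk feq
Final line count: 9

Answer: 9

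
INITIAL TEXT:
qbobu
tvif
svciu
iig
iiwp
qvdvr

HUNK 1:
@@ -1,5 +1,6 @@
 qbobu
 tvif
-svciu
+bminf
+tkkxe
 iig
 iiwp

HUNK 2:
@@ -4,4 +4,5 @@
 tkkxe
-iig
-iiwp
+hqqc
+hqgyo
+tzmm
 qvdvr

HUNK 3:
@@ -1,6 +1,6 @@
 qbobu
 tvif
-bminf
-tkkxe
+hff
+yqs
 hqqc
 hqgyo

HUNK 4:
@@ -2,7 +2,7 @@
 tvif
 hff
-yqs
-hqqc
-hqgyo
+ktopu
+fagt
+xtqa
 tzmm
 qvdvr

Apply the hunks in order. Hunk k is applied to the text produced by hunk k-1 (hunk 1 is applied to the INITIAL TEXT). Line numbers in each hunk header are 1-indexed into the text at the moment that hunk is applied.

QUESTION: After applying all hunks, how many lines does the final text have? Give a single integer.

Answer: 8

Derivation:
Hunk 1: at line 1 remove [svciu] add [bminf,tkkxe] -> 7 lines: qbobu tvif bminf tkkxe iig iiwp qvdvr
Hunk 2: at line 4 remove [iig,iiwp] add [hqqc,hqgyo,tzmm] -> 8 lines: qbobu tvif bminf tkkxe hqqc hqgyo tzmm qvdvr
Hunk 3: at line 1 remove [bminf,tkkxe] add [hff,yqs] -> 8 lines: qbobu tvif hff yqs hqqc hqgyo tzmm qvdvr
Hunk 4: at line 2 remove [yqs,hqqc,hqgyo] add [ktopu,fagt,xtqa] -> 8 lines: qbobu tvif hff ktopu fagt xtqa tzmm qvdvr
Final line count: 8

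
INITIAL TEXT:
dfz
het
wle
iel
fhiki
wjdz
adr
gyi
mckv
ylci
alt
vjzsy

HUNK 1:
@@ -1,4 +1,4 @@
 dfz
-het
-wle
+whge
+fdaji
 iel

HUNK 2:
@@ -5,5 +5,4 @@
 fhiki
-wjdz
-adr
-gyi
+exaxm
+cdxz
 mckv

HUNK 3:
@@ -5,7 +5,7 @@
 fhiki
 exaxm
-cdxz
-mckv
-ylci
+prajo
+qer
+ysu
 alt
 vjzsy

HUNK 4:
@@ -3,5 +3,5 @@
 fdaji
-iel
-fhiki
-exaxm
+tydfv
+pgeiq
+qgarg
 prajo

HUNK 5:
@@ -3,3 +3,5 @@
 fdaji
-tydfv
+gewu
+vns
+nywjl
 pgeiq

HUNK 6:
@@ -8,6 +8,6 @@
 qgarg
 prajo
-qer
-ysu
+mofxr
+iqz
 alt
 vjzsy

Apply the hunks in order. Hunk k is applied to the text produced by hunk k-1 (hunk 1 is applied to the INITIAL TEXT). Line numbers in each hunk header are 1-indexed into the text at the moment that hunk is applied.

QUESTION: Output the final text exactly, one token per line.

Answer: dfz
whge
fdaji
gewu
vns
nywjl
pgeiq
qgarg
prajo
mofxr
iqz
alt
vjzsy

Derivation:
Hunk 1: at line 1 remove [het,wle] add [whge,fdaji] -> 12 lines: dfz whge fdaji iel fhiki wjdz adr gyi mckv ylci alt vjzsy
Hunk 2: at line 5 remove [wjdz,adr,gyi] add [exaxm,cdxz] -> 11 lines: dfz whge fdaji iel fhiki exaxm cdxz mckv ylci alt vjzsy
Hunk 3: at line 5 remove [cdxz,mckv,ylci] add [prajo,qer,ysu] -> 11 lines: dfz whge fdaji iel fhiki exaxm prajo qer ysu alt vjzsy
Hunk 4: at line 3 remove [iel,fhiki,exaxm] add [tydfv,pgeiq,qgarg] -> 11 lines: dfz whge fdaji tydfv pgeiq qgarg prajo qer ysu alt vjzsy
Hunk 5: at line 3 remove [tydfv] add [gewu,vns,nywjl] -> 13 lines: dfz whge fdaji gewu vns nywjl pgeiq qgarg prajo qer ysu alt vjzsy
Hunk 6: at line 8 remove [qer,ysu] add [mofxr,iqz] -> 13 lines: dfz whge fdaji gewu vns nywjl pgeiq qgarg prajo mofxr iqz alt vjzsy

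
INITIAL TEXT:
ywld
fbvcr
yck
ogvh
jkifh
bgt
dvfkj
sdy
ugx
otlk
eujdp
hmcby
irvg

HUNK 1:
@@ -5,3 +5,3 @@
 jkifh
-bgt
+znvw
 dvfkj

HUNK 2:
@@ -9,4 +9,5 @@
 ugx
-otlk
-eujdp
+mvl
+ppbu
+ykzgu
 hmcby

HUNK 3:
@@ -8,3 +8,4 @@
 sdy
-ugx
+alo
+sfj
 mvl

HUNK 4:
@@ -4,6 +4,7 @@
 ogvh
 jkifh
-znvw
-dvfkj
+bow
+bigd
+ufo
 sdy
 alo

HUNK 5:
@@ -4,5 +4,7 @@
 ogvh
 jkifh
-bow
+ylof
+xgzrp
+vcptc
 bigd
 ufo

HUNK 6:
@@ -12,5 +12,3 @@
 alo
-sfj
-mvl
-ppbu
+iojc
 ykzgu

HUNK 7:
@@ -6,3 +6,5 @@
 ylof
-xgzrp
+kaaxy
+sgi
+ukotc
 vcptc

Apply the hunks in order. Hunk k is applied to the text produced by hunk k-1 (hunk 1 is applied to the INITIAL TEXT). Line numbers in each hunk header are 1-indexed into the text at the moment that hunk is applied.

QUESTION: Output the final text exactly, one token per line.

Answer: ywld
fbvcr
yck
ogvh
jkifh
ylof
kaaxy
sgi
ukotc
vcptc
bigd
ufo
sdy
alo
iojc
ykzgu
hmcby
irvg

Derivation:
Hunk 1: at line 5 remove [bgt] add [znvw] -> 13 lines: ywld fbvcr yck ogvh jkifh znvw dvfkj sdy ugx otlk eujdp hmcby irvg
Hunk 2: at line 9 remove [otlk,eujdp] add [mvl,ppbu,ykzgu] -> 14 lines: ywld fbvcr yck ogvh jkifh znvw dvfkj sdy ugx mvl ppbu ykzgu hmcby irvg
Hunk 3: at line 8 remove [ugx] add [alo,sfj] -> 15 lines: ywld fbvcr yck ogvh jkifh znvw dvfkj sdy alo sfj mvl ppbu ykzgu hmcby irvg
Hunk 4: at line 4 remove [znvw,dvfkj] add [bow,bigd,ufo] -> 16 lines: ywld fbvcr yck ogvh jkifh bow bigd ufo sdy alo sfj mvl ppbu ykzgu hmcby irvg
Hunk 5: at line 4 remove [bow] add [ylof,xgzrp,vcptc] -> 18 lines: ywld fbvcr yck ogvh jkifh ylof xgzrp vcptc bigd ufo sdy alo sfj mvl ppbu ykzgu hmcby irvg
Hunk 6: at line 12 remove [sfj,mvl,ppbu] add [iojc] -> 16 lines: ywld fbvcr yck ogvh jkifh ylof xgzrp vcptc bigd ufo sdy alo iojc ykzgu hmcby irvg
Hunk 7: at line 6 remove [xgzrp] add [kaaxy,sgi,ukotc] -> 18 lines: ywld fbvcr yck ogvh jkifh ylof kaaxy sgi ukotc vcptc bigd ufo sdy alo iojc ykzgu hmcby irvg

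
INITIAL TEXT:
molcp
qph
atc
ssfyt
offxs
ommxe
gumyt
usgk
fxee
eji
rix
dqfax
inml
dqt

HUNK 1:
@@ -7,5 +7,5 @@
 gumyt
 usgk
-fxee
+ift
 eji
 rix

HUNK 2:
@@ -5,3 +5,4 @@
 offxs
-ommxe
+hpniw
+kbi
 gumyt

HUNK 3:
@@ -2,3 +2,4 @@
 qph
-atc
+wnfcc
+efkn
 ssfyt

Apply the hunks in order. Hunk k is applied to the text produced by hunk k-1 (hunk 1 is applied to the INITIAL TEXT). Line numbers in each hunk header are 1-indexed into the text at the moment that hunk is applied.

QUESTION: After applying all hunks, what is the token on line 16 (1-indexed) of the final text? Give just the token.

Answer: dqt

Derivation:
Hunk 1: at line 7 remove [fxee] add [ift] -> 14 lines: molcp qph atc ssfyt offxs ommxe gumyt usgk ift eji rix dqfax inml dqt
Hunk 2: at line 5 remove [ommxe] add [hpniw,kbi] -> 15 lines: molcp qph atc ssfyt offxs hpniw kbi gumyt usgk ift eji rix dqfax inml dqt
Hunk 3: at line 2 remove [atc] add [wnfcc,efkn] -> 16 lines: molcp qph wnfcc efkn ssfyt offxs hpniw kbi gumyt usgk ift eji rix dqfax inml dqt
Final line 16: dqt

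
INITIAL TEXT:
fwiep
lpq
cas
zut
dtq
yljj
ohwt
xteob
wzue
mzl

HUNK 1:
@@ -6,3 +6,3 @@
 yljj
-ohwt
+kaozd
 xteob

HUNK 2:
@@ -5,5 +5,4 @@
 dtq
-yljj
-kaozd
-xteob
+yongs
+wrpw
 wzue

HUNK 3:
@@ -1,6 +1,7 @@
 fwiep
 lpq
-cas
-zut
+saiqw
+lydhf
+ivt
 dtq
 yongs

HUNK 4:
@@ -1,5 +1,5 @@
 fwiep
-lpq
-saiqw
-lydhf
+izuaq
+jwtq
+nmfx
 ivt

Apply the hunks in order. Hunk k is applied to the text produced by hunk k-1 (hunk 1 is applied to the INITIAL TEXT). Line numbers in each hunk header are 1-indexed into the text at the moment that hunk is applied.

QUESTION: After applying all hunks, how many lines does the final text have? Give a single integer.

Answer: 10

Derivation:
Hunk 1: at line 6 remove [ohwt] add [kaozd] -> 10 lines: fwiep lpq cas zut dtq yljj kaozd xteob wzue mzl
Hunk 2: at line 5 remove [yljj,kaozd,xteob] add [yongs,wrpw] -> 9 lines: fwiep lpq cas zut dtq yongs wrpw wzue mzl
Hunk 3: at line 1 remove [cas,zut] add [saiqw,lydhf,ivt] -> 10 lines: fwiep lpq saiqw lydhf ivt dtq yongs wrpw wzue mzl
Hunk 4: at line 1 remove [lpq,saiqw,lydhf] add [izuaq,jwtq,nmfx] -> 10 lines: fwiep izuaq jwtq nmfx ivt dtq yongs wrpw wzue mzl
Final line count: 10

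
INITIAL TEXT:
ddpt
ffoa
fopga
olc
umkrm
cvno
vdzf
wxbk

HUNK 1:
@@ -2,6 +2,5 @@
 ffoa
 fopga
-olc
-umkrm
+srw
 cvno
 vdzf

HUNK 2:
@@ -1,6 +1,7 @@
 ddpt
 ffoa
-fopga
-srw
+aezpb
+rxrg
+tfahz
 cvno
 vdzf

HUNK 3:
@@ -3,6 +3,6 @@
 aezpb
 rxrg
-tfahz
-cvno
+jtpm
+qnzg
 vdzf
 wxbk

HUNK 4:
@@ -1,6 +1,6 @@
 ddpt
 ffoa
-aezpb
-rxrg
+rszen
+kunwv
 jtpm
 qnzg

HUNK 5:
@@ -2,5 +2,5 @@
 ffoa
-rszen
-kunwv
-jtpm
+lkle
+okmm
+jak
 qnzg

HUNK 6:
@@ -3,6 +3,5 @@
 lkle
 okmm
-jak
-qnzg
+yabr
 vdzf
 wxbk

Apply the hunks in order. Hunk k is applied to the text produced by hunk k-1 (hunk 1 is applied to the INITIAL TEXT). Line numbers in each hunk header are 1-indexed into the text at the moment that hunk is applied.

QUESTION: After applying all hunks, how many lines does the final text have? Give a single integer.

Hunk 1: at line 2 remove [olc,umkrm] add [srw] -> 7 lines: ddpt ffoa fopga srw cvno vdzf wxbk
Hunk 2: at line 1 remove [fopga,srw] add [aezpb,rxrg,tfahz] -> 8 lines: ddpt ffoa aezpb rxrg tfahz cvno vdzf wxbk
Hunk 3: at line 3 remove [tfahz,cvno] add [jtpm,qnzg] -> 8 lines: ddpt ffoa aezpb rxrg jtpm qnzg vdzf wxbk
Hunk 4: at line 1 remove [aezpb,rxrg] add [rszen,kunwv] -> 8 lines: ddpt ffoa rszen kunwv jtpm qnzg vdzf wxbk
Hunk 5: at line 2 remove [rszen,kunwv,jtpm] add [lkle,okmm,jak] -> 8 lines: ddpt ffoa lkle okmm jak qnzg vdzf wxbk
Hunk 6: at line 3 remove [jak,qnzg] add [yabr] -> 7 lines: ddpt ffoa lkle okmm yabr vdzf wxbk
Final line count: 7

Answer: 7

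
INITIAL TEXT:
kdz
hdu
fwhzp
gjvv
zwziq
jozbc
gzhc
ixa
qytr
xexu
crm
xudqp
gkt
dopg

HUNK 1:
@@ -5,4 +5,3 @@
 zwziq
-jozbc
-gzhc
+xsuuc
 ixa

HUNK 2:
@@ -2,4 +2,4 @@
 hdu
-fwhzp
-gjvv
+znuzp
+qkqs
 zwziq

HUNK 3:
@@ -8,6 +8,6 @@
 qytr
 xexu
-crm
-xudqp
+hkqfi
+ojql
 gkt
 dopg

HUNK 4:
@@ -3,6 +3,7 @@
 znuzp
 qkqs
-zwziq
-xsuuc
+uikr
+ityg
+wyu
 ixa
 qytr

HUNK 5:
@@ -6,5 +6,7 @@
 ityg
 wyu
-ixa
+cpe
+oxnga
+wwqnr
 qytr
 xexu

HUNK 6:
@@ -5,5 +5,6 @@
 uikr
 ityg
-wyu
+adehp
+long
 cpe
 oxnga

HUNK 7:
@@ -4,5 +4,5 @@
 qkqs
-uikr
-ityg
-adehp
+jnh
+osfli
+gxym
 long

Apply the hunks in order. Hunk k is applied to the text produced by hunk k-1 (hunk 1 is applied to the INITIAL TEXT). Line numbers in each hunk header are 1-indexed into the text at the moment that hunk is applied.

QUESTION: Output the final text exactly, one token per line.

Answer: kdz
hdu
znuzp
qkqs
jnh
osfli
gxym
long
cpe
oxnga
wwqnr
qytr
xexu
hkqfi
ojql
gkt
dopg

Derivation:
Hunk 1: at line 5 remove [jozbc,gzhc] add [xsuuc] -> 13 lines: kdz hdu fwhzp gjvv zwziq xsuuc ixa qytr xexu crm xudqp gkt dopg
Hunk 2: at line 2 remove [fwhzp,gjvv] add [znuzp,qkqs] -> 13 lines: kdz hdu znuzp qkqs zwziq xsuuc ixa qytr xexu crm xudqp gkt dopg
Hunk 3: at line 8 remove [crm,xudqp] add [hkqfi,ojql] -> 13 lines: kdz hdu znuzp qkqs zwziq xsuuc ixa qytr xexu hkqfi ojql gkt dopg
Hunk 4: at line 3 remove [zwziq,xsuuc] add [uikr,ityg,wyu] -> 14 lines: kdz hdu znuzp qkqs uikr ityg wyu ixa qytr xexu hkqfi ojql gkt dopg
Hunk 5: at line 6 remove [ixa] add [cpe,oxnga,wwqnr] -> 16 lines: kdz hdu znuzp qkqs uikr ityg wyu cpe oxnga wwqnr qytr xexu hkqfi ojql gkt dopg
Hunk 6: at line 5 remove [wyu] add [adehp,long] -> 17 lines: kdz hdu znuzp qkqs uikr ityg adehp long cpe oxnga wwqnr qytr xexu hkqfi ojql gkt dopg
Hunk 7: at line 4 remove [uikr,ityg,adehp] add [jnh,osfli,gxym] -> 17 lines: kdz hdu znuzp qkqs jnh osfli gxym long cpe oxnga wwqnr qytr xexu hkqfi ojql gkt dopg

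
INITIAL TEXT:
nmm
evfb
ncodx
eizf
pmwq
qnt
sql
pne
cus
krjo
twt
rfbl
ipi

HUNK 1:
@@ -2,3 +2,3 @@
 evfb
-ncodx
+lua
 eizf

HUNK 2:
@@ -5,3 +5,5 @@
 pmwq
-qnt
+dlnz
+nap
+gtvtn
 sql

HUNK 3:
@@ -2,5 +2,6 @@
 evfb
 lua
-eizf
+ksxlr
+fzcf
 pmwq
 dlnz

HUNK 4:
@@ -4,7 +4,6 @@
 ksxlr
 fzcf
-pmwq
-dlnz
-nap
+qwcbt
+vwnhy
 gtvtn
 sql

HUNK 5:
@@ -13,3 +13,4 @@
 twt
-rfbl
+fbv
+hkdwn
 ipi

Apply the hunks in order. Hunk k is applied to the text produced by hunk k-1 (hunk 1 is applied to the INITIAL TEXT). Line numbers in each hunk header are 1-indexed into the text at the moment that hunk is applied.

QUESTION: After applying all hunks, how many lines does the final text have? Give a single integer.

Answer: 16

Derivation:
Hunk 1: at line 2 remove [ncodx] add [lua] -> 13 lines: nmm evfb lua eizf pmwq qnt sql pne cus krjo twt rfbl ipi
Hunk 2: at line 5 remove [qnt] add [dlnz,nap,gtvtn] -> 15 lines: nmm evfb lua eizf pmwq dlnz nap gtvtn sql pne cus krjo twt rfbl ipi
Hunk 3: at line 2 remove [eizf] add [ksxlr,fzcf] -> 16 lines: nmm evfb lua ksxlr fzcf pmwq dlnz nap gtvtn sql pne cus krjo twt rfbl ipi
Hunk 4: at line 4 remove [pmwq,dlnz,nap] add [qwcbt,vwnhy] -> 15 lines: nmm evfb lua ksxlr fzcf qwcbt vwnhy gtvtn sql pne cus krjo twt rfbl ipi
Hunk 5: at line 13 remove [rfbl] add [fbv,hkdwn] -> 16 lines: nmm evfb lua ksxlr fzcf qwcbt vwnhy gtvtn sql pne cus krjo twt fbv hkdwn ipi
Final line count: 16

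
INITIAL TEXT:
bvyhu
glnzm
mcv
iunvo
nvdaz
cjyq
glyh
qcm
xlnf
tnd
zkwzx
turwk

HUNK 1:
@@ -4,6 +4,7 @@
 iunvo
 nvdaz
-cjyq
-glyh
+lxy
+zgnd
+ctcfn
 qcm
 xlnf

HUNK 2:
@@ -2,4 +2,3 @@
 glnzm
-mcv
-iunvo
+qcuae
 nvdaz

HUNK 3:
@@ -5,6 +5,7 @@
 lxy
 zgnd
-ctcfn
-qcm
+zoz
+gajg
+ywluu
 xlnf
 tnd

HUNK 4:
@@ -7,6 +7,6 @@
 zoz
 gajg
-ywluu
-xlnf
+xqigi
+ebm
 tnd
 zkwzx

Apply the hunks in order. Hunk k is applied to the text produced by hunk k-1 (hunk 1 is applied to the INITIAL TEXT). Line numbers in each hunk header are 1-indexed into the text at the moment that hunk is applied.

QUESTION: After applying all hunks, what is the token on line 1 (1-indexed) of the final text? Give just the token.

Answer: bvyhu

Derivation:
Hunk 1: at line 4 remove [cjyq,glyh] add [lxy,zgnd,ctcfn] -> 13 lines: bvyhu glnzm mcv iunvo nvdaz lxy zgnd ctcfn qcm xlnf tnd zkwzx turwk
Hunk 2: at line 2 remove [mcv,iunvo] add [qcuae] -> 12 lines: bvyhu glnzm qcuae nvdaz lxy zgnd ctcfn qcm xlnf tnd zkwzx turwk
Hunk 3: at line 5 remove [ctcfn,qcm] add [zoz,gajg,ywluu] -> 13 lines: bvyhu glnzm qcuae nvdaz lxy zgnd zoz gajg ywluu xlnf tnd zkwzx turwk
Hunk 4: at line 7 remove [ywluu,xlnf] add [xqigi,ebm] -> 13 lines: bvyhu glnzm qcuae nvdaz lxy zgnd zoz gajg xqigi ebm tnd zkwzx turwk
Final line 1: bvyhu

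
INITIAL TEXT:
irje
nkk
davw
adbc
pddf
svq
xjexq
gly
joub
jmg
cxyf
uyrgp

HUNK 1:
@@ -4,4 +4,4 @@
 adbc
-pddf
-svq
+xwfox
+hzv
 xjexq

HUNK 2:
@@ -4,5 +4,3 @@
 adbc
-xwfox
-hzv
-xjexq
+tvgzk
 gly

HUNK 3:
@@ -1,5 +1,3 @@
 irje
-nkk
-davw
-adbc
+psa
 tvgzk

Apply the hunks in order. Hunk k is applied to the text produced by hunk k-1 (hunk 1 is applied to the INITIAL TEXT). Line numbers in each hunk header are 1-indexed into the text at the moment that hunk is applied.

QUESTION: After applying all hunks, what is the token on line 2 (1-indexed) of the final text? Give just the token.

Answer: psa

Derivation:
Hunk 1: at line 4 remove [pddf,svq] add [xwfox,hzv] -> 12 lines: irje nkk davw adbc xwfox hzv xjexq gly joub jmg cxyf uyrgp
Hunk 2: at line 4 remove [xwfox,hzv,xjexq] add [tvgzk] -> 10 lines: irje nkk davw adbc tvgzk gly joub jmg cxyf uyrgp
Hunk 3: at line 1 remove [nkk,davw,adbc] add [psa] -> 8 lines: irje psa tvgzk gly joub jmg cxyf uyrgp
Final line 2: psa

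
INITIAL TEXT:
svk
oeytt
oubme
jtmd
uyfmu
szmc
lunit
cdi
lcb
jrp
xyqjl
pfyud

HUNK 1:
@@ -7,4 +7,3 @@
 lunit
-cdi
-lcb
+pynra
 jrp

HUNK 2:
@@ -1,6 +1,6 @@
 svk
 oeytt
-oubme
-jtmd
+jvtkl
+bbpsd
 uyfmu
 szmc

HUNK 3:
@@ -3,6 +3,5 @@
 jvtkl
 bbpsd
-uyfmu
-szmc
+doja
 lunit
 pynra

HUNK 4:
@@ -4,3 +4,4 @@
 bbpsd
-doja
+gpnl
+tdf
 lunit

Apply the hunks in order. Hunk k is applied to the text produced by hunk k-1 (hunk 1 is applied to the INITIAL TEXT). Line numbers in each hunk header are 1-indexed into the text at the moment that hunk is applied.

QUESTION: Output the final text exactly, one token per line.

Answer: svk
oeytt
jvtkl
bbpsd
gpnl
tdf
lunit
pynra
jrp
xyqjl
pfyud

Derivation:
Hunk 1: at line 7 remove [cdi,lcb] add [pynra] -> 11 lines: svk oeytt oubme jtmd uyfmu szmc lunit pynra jrp xyqjl pfyud
Hunk 2: at line 1 remove [oubme,jtmd] add [jvtkl,bbpsd] -> 11 lines: svk oeytt jvtkl bbpsd uyfmu szmc lunit pynra jrp xyqjl pfyud
Hunk 3: at line 3 remove [uyfmu,szmc] add [doja] -> 10 lines: svk oeytt jvtkl bbpsd doja lunit pynra jrp xyqjl pfyud
Hunk 4: at line 4 remove [doja] add [gpnl,tdf] -> 11 lines: svk oeytt jvtkl bbpsd gpnl tdf lunit pynra jrp xyqjl pfyud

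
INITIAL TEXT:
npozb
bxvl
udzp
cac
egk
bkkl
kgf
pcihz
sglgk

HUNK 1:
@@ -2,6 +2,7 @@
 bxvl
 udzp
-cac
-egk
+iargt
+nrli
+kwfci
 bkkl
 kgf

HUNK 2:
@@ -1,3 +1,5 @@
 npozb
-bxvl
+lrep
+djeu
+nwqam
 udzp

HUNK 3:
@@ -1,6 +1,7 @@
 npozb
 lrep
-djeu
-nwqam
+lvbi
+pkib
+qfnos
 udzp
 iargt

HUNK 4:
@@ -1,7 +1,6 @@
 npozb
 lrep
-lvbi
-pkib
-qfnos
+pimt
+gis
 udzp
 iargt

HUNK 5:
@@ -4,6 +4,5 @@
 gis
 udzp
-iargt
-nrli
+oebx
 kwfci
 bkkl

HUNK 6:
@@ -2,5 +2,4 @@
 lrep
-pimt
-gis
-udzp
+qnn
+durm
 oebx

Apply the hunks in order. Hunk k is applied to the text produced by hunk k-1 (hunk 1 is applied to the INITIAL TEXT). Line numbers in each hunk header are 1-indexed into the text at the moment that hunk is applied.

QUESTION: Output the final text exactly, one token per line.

Hunk 1: at line 2 remove [cac,egk] add [iargt,nrli,kwfci] -> 10 lines: npozb bxvl udzp iargt nrli kwfci bkkl kgf pcihz sglgk
Hunk 2: at line 1 remove [bxvl] add [lrep,djeu,nwqam] -> 12 lines: npozb lrep djeu nwqam udzp iargt nrli kwfci bkkl kgf pcihz sglgk
Hunk 3: at line 1 remove [djeu,nwqam] add [lvbi,pkib,qfnos] -> 13 lines: npozb lrep lvbi pkib qfnos udzp iargt nrli kwfci bkkl kgf pcihz sglgk
Hunk 4: at line 1 remove [lvbi,pkib,qfnos] add [pimt,gis] -> 12 lines: npozb lrep pimt gis udzp iargt nrli kwfci bkkl kgf pcihz sglgk
Hunk 5: at line 4 remove [iargt,nrli] add [oebx] -> 11 lines: npozb lrep pimt gis udzp oebx kwfci bkkl kgf pcihz sglgk
Hunk 6: at line 2 remove [pimt,gis,udzp] add [qnn,durm] -> 10 lines: npozb lrep qnn durm oebx kwfci bkkl kgf pcihz sglgk

Answer: npozb
lrep
qnn
durm
oebx
kwfci
bkkl
kgf
pcihz
sglgk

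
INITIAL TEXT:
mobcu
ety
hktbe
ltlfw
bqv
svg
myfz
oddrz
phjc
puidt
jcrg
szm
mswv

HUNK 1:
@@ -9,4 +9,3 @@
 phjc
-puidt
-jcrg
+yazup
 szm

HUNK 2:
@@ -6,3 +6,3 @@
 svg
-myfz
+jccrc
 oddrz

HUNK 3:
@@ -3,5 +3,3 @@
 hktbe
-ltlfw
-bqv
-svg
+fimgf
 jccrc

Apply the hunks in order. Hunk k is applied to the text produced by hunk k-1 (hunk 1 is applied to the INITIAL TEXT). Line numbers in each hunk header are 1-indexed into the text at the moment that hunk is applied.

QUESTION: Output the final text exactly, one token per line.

Answer: mobcu
ety
hktbe
fimgf
jccrc
oddrz
phjc
yazup
szm
mswv

Derivation:
Hunk 1: at line 9 remove [puidt,jcrg] add [yazup] -> 12 lines: mobcu ety hktbe ltlfw bqv svg myfz oddrz phjc yazup szm mswv
Hunk 2: at line 6 remove [myfz] add [jccrc] -> 12 lines: mobcu ety hktbe ltlfw bqv svg jccrc oddrz phjc yazup szm mswv
Hunk 3: at line 3 remove [ltlfw,bqv,svg] add [fimgf] -> 10 lines: mobcu ety hktbe fimgf jccrc oddrz phjc yazup szm mswv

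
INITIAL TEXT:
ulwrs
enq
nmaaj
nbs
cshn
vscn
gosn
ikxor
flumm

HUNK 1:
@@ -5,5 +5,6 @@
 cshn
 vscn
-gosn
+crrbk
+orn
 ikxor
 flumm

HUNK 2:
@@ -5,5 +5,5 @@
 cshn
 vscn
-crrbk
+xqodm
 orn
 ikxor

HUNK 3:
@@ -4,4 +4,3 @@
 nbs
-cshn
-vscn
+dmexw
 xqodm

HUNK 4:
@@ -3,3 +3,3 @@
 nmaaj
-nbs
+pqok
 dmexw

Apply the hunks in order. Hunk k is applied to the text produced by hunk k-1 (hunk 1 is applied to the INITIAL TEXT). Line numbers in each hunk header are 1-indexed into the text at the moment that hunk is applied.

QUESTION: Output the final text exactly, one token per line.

Hunk 1: at line 5 remove [gosn] add [crrbk,orn] -> 10 lines: ulwrs enq nmaaj nbs cshn vscn crrbk orn ikxor flumm
Hunk 2: at line 5 remove [crrbk] add [xqodm] -> 10 lines: ulwrs enq nmaaj nbs cshn vscn xqodm orn ikxor flumm
Hunk 3: at line 4 remove [cshn,vscn] add [dmexw] -> 9 lines: ulwrs enq nmaaj nbs dmexw xqodm orn ikxor flumm
Hunk 4: at line 3 remove [nbs] add [pqok] -> 9 lines: ulwrs enq nmaaj pqok dmexw xqodm orn ikxor flumm

Answer: ulwrs
enq
nmaaj
pqok
dmexw
xqodm
orn
ikxor
flumm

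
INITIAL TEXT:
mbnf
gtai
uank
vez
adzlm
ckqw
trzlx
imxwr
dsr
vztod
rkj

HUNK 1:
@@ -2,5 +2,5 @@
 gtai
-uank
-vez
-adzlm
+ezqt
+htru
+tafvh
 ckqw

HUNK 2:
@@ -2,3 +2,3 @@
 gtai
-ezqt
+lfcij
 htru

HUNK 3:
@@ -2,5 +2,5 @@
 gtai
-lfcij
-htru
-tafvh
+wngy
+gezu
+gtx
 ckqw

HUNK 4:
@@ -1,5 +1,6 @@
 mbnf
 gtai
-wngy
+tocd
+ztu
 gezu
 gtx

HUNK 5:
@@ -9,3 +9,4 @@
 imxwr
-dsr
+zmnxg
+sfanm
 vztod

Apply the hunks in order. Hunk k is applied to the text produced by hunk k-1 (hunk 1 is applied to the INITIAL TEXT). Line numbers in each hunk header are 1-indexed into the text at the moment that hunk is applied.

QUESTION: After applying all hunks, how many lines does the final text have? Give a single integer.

Hunk 1: at line 2 remove [uank,vez,adzlm] add [ezqt,htru,tafvh] -> 11 lines: mbnf gtai ezqt htru tafvh ckqw trzlx imxwr dsr vztod rkj
Hunk 2: at line 2 remove [ezqt] add [lfcij] -> 11 lines: mbnf gtai lfcij htru tafvh ckqw trzlx imxwr dsr vztod rkj
Hunk 3: at line 2 remove [lfcij,htru,tafvh] add [wngy,gezu,gtx] -> 11 lines: mbnf gtai wngy gezu gtx ckqw trzlx imxwr dsr vztod rkj
Hunk 4: at line 1 remove [wngy] add [tocd,ztu] -> 12 lines: mbnf gtai tocd ztu gezu gtx ckqw trzlx imxwr dsr vztod rkj
Hunk 5: at line 9 remove [dsr] add [zmnxg,sfanm] -> 13 lines: mbnf gtai tocd ztu gezu gtx ckqw trzlx imxwr zmnxg sfanm vztod rkj
Final line count: 13

Answer: 13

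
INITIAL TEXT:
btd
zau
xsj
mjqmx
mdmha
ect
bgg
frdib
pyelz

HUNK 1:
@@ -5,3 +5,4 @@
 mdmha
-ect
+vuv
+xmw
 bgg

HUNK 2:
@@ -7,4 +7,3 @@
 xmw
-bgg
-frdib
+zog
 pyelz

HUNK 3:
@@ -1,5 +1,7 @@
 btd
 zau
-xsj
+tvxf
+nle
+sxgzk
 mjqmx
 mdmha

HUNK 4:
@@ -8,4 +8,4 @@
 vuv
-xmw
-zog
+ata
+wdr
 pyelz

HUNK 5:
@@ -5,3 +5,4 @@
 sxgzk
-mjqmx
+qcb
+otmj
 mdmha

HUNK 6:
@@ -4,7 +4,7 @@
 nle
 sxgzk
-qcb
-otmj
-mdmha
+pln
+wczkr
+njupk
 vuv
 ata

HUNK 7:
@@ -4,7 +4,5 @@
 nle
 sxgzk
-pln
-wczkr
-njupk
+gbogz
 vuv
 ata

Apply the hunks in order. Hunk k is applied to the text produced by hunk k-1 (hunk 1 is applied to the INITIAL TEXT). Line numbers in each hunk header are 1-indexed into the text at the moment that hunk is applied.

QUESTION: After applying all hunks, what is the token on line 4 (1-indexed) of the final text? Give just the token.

Answer: nle

Derivation:
Hunk 1: at line 5 remove [ect] add [vuv,xmw] -> 10 lines: btd zau xsj mjqmx mdmha vuv xmw bgg frdib pyelz
Hunk 2: at line 7 remove [bgg,frdib] add [zog] -> 9 lines: btd zau xsj mjqmx mdmha vuv xmw zog pyelz
Hunk 3: at line 1 remove [xsj] add [tvxf,nle,sxgzk] -> 11 lines: btd zau tvxf nle sxgzk mjqmx mdmha vuv xmw zog pyelz
Hunk 4: at line 8 remove [xmw,zog] add [ata,wdr] -> 11 lines: btd zau tvxf nle sxgzk mjqmx mdmha vuv ata wdr pyelz
Hunk 5: at line 5 remove [mjqmx] add [qcb,otmj] -> 12 lines: btd zau tvxf nle sxgzk qcb otmj mdmha vuv ata wdr pyelz
Hunk 6: at line 4 remove [qcb,otmj,mdmha] add [pln,wczkr,njupk] -> 12 lines: btd zau tvxf nle sxgzk pln wczkr njupk vuv ata wdr pyelz
Hunk 7: at line 4 remove [pln,wczkr,njupk] add [gbogz] -> 10 lines: btd zau tvxf nle sxgzk gbogz vuv ata wdr pyelz
Final line 4: nle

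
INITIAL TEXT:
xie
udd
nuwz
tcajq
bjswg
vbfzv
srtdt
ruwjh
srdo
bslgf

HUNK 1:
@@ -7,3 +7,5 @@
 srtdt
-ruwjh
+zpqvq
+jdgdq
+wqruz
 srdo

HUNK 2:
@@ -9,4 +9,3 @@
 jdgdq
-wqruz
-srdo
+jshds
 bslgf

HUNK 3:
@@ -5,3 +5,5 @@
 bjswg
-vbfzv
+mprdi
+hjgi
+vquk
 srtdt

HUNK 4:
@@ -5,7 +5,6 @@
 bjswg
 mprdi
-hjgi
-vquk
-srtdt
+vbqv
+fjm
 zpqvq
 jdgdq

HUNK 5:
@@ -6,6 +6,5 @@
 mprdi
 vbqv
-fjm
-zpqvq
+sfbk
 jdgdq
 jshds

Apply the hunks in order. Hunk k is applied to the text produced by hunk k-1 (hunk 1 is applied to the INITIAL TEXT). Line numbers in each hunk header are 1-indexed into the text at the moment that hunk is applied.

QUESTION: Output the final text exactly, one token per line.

Answer: xie
udd
nuwz
tcajq
bjswg
mprdi
vbqv
sfbk
jdgdq
jshds
bslgf

Derivation:
Hunk 1: at line 7 remove [ruwjh] add [zpqvq,jdgdq,wqruz] -> 12 lines: xie udd nuwz tcajq bjswg vbfzv srtdt zpqvq jdgdq wqruz srdo bslgf
Hunk 2: at line 9 remove [wqruz,srdo] add [jshds] -> 11 lines: xie udd nuwz tcajq bjswg vbfzv srtdt zpqvq jdgdq jshds bslgf
Hunk 3: at line 5 remove [vbfzv] add [mprdi,hjgi,vquk] -> 13 lines: xie udd nuwz tcajq bjswg mprdi hjgi vquk srtdt zpqvq jdgdq jshds bslgf
Hunk 4: at line 5 remove [hjgi,vquk,srtdt] add [vbqv,fjm] -> 12 lines: xie udd nuwz tcajq bjswg mprdi vbqv fjm zpqvq jdgdq jshds bslgf
Hunk 5: at line 6 remove [fjm,zpqvq] add [sfbk] -> 11 lines: xie udd nuwz tcajq bjswg mprdi vbqv sfbk jdgdq jshds bslgf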